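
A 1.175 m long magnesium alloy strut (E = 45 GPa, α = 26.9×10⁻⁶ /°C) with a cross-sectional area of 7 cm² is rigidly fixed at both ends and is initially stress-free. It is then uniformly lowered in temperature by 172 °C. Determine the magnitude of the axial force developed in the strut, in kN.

Full restraint means ε = 0, so the stress is σ = EαΔT = 45×10³ × 26.9×10⁻⁶ × 172 = 208.2 MPa.
P = AEαΔT = 700 × 45×10³ × 26.9×10⁻⁶ × 172 = 145.7 kN (tensile).

P ≈ 146 kN (tensile)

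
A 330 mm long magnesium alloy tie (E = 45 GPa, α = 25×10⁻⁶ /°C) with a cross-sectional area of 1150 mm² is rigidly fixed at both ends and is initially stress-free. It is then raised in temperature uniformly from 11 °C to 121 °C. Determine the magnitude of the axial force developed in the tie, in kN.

The ends cannot move, so σ = EαΔT = 45×10³ × 25×10⁻⁶ × 110 = 123.8 MPa.
P = AEαΔT = 1150 × 45×10³ × 25×10⁻⁶ × 110 = 142.3 kN (compressive).

P ≈ 142 kN (compressive)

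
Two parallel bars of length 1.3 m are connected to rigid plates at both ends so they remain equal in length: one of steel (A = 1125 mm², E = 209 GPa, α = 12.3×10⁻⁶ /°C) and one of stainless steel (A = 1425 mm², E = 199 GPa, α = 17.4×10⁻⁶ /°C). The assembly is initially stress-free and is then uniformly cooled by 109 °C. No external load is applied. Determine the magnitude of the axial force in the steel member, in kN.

Both members must finish at the same length. With the larger α, the stainless steel tends to over-contract; the plates restrain it, putting the stainless steel in tension and the steel in compression. With no external load the two internal forces are equal and opposite, magnitude P.
Equating the net (thermal + elastic) strains gives |α₁ − α₂|·ΔT = P·[1/(A₁E₁) + 1/(A₂E₂)].
|α₁ − α₂|·ΔT = 5.1×10⁻⁶ × 109 = 0.0005559.
1/(A₁E₁) + 1/(A₂E₂) = 1/(1125×209×10³) + 1/(1425×199×10³) = 7.779×10⁻⁹ N⁻¹.
P = 0.0005559 / 7.779×10⁻⁹ = 71460 N = 71.46 kN.

P ≈ 71.5 kN (compressive in the steel)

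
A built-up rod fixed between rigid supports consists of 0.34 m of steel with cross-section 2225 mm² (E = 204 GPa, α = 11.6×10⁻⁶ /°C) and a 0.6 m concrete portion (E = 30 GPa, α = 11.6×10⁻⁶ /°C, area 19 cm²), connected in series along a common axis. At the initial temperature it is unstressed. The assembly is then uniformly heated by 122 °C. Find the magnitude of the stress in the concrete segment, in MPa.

σ ≈ 62.1 MPa (compressive)

If the supports were absent, the total length change would be Σ αᵢΔT Lᵢ = 11.6×10⁻⁶×122×340 + 11.6×10⁻⁶×122×600 = 1.33 mm.
The walls prevent any net length change, so an axial force P (same in every segment) develops. Compatibility: P · Σ Lᵢ/(AᵢEᵢ) = δ_free.
Σ Lᵢ/(AᵢEᵢ) = 340/(2225×204×10³) + 600/(1900×30×10³) = 1.128×10⁻⁵ mm/N.
So P = 1.33 / 1.128×10⁻⁵ = 118 kN, compressive.
σ_{concrete} = P / A = 118000 / 1900 = 62.1 MPa.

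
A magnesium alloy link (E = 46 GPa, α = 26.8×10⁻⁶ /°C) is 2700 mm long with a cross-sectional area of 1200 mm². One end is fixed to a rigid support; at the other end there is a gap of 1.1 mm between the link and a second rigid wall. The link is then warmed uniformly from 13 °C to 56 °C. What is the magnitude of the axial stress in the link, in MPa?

Unrestrained expansion: δ_free = αΔT L = 26.8×10⁻⁶ × 43 × 2700 = 3.111 mm.
The gap closes (δ_free > 1.1 mm) and the wall then resists a further 3.111 − 1.1 = 2.011 mm of expansion.
So σ = E(δ_free − g)/L = 46×10³ × 2.011/2700 = 34.27 MPa.

σ ≈ 34.3 MPa (compressive)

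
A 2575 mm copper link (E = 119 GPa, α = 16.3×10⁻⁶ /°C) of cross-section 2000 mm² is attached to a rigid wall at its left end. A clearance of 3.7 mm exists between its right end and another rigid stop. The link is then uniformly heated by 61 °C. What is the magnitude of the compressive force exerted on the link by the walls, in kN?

P ≈ 0 kN

Free thermal elongation = αΔT L = 16.3×10⁻⁶ × 61 × 2575 = 2.56 mm.
Since δ_free = 2.56 mm is less than the 3.7 mm gap, the link never touches the wall. No axial force develops.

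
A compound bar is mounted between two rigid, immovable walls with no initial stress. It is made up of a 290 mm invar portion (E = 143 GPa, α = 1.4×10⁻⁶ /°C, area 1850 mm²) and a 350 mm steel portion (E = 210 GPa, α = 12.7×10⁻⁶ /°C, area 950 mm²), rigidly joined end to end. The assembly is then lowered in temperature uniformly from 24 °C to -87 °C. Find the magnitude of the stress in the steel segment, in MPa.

Free thermal contraction of the whole bar: Σ αᵢΔT Lᵢ = 1.4×10⁻⁶×111×290 + 12.7×10⁻⁶×111×350 = 0.5385 mm.
Since the ends are fixed, an axial force P builds up, equal in every segment, with P · Σ Lᵢ/(AᵢEᵢ) = δ_free.
Σ Lᵢ/(AᵢEᵢ) = 290/(1850×143×10³) + 350/(950×210×10³) = 2.851×10⁻⁶ mm/N.
Hence P = δ_free / Σ(L/AE) = 0.5385/2.851×10⁻⁶ = 188.9 kN (tensile).
σ_{steel} = P / A = 188900 / 950 = 198.8 MPa.

σ ≈ 199 MPa (tensile)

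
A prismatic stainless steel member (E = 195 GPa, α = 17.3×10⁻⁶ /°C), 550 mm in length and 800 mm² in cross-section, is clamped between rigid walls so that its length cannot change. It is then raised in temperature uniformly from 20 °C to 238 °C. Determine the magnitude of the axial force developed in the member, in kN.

P ≈ 588 kN (compressive)

Full restraint means ε = 0, so the stress is σ = EαΔT = 195×10³ × 17.3×10⁻⁶ × 218 = 735.4 MPa.
P = AEαΔT = 800 × 195×10³ × 17.3×10⁻⁶ × 218 = 588.3 kN (compressive).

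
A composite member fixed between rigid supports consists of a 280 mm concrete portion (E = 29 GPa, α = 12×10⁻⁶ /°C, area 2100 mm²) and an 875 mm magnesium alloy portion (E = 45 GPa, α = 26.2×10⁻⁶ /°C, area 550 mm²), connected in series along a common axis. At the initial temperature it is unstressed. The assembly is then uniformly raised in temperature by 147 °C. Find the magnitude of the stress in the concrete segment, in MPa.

σ ≈ 46.1 MPa (compressive)

Free thermal expansion of the whole bar: Σ αᵢΔT Lᵢ = 12×10⁻⁶×147×280 + 26.2×10⁻⁶×147×875 = 3.864 mm.
The rigid supports impose zero overall length change; the single axial force P common to all segments must satisfy P Σ Lᵢ/(AᵢEᵢ) = δ_free.
Σ Lᵢ/(AᵢEᵢ) = 280/(2100×29×10³) + 875/(550×45×10³) = 3.995×10⁻⁵ mm/N.
So P = 3.864 / 3.995×10⁻⁵ = 96.72 kN, compressive.
σ_{concrete} = P / A = 96720 / 2100 = 46.05 MPa.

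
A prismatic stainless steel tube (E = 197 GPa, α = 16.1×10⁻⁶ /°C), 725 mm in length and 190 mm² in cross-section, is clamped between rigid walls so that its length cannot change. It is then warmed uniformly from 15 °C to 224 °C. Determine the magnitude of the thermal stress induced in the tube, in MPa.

σ ≈ 663 MPa (compressive)

Because both ends are immovable the net strain is zero, and the suppressed thermal strain is αΔT = 16.1×10⁻⁶ × 209 = 3364.9×10⁻⁶.
The stress required to suppress this strain is σ = Eε = 197×10³ × 3364.9×10⁻⁶ = 662.9 MPa, compressive since the tube is trying to expand.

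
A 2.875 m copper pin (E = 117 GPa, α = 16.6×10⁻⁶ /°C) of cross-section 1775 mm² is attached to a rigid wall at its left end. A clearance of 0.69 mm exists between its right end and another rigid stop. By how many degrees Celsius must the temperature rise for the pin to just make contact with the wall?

ΔT ≈ 14.5 °C

Contact occurs when the free expansion equals the gap: αΔT L = 0.69 mm.
So ΔT = g/(αL) = 0.69/(16.6×10⁻⁶ × 2875) = 14.46 °C.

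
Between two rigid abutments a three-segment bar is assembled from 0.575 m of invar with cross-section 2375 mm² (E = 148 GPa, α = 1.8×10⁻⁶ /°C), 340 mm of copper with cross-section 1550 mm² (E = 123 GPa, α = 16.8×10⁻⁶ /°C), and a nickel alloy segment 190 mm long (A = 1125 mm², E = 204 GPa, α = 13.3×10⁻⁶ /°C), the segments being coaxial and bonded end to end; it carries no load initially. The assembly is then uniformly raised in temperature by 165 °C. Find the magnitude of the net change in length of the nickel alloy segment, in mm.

Free thermal expansion of the whole bar: Σ αᵢΔT Lᵢ = 1.8×10⁻⁶×165×575 + 16.8×10⁻⁶×165×340 + 13.3×10⁻⁶×165×190 = 1.53 mm.
The walls prevent any net length change, so an axial force P (same in every segment) develops. Compatibility: P · Σ Lᵢ/(AᵢEᵢ) = δ_free.
Σ Lᵢ/(AᵢEᵢ) = 575/(2375×148×10³) + 340/(1550×123×10³) + 190/(1125×204×10³) = 4.247×10⁻⁶ mm/N.
Hence P = δ_free / Σ(L/AE) = 1.53/4.247×10⁻⁶ = 360.3 kN (compressive).
For the nickel alloy segment, free thermal change = 13.3×10⁻⁶×165×190 = 0.417 mm and elastic change from P = 360300×190/(1125×204×10³) = 0.2983 mm; these oppose, so the net change is 0.119 mm (segment lengthens).

|ΔL| ≈ 0.119 mm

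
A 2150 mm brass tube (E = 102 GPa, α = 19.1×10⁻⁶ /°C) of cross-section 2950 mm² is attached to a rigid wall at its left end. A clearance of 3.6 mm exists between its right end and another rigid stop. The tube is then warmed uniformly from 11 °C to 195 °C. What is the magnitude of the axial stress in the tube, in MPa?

If the wall were absent the tube would grow by αΔT L = 19.1×10⁻⁶ × 184 × 2150 = 7.556 mm.
After closing the 3.6 mm clearance, 7.556 − 3.6 = 3.956 mm of expansion remains to be suppressed by the wall.
Compatibility: PL/(AE) = 3.956 mm, so σ = P/A = E × (3.956/2150) = 187.7 MPa.

σ ≈ 188 MPa (compressive)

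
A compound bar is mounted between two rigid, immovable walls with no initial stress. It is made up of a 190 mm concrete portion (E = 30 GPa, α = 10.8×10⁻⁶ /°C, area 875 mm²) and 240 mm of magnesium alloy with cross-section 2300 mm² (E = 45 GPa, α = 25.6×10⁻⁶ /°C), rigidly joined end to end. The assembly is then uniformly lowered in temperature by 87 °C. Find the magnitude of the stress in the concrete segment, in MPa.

σ ≈ 85.3 MPa (tensile)

Free thermal contraction of the whole bar: Σ αᵢΔT Lᵢ = 10.8×10⁻⁶×87×190 + 25.6×10⁻⁶×87×240 = 0.7131 mm.
The rigid supports impose zero overall length change; the single axial force P common to all segments must satisfy P Σ Lᵢ/(AᵢEᵢ) = δ_free.
Σ Lᵢ/(AᵢEᵢ) = 190/(875×30×10³) + 240/(2300×45×10³) = 9.557×10⁻⁶ mm/N.
Hence P = δ_free / Σ(L/AE) = 0.7131/9.557×10⁻⁶ = 74.61 kN (tensile).
σ_{concrete} = P / A = 74610 / 875 = 85.27 MPa.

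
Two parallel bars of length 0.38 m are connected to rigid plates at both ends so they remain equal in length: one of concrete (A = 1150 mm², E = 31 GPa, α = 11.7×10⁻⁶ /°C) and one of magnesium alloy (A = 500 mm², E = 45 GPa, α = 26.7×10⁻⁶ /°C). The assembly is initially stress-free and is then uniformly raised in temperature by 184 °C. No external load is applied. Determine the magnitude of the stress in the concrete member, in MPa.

σ ≈ 33.1 MPa (tensile)

Equilibrium of a rigid end plate with no external load gives equal and opposite internal forces ±P in the two members. Since α_{magnesium alloy} > α_{concrete}, heating drives the magnesium alloy into compression and the concrete into tension.
Setting the final lengths equal and cancelling L: (α₁ − α₂)ΔT = P/(A₁E₁) + P/(A₂E₂).
|α₁ − α₂|·ΔT = 15×10⁻⁶ × 184 = 0.00276.
1/(A₁E₁) + 1/(A₂E₂) = 1/(1150×31×10³) + 1/(500×45×10³) = 7.249×10⁻⁸ N⁻¹.
So P = 0.00276 / 7.249×10⁻⁸ = 38.07 kN.
σ_{concrete} = P/A₁ = 38070/1150 = 33.11 MPa, tensile.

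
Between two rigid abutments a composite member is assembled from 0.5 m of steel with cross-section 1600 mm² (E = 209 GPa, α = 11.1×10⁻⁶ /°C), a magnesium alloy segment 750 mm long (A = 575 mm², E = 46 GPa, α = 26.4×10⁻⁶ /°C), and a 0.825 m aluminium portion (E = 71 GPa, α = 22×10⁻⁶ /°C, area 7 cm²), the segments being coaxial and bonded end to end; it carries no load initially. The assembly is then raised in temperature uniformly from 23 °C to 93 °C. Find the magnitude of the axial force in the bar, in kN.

P ≈ 65.6 kN (compressive)

With the walls removed the bar would change length by δ_free = Σ αᵢΔT Lᵢ = 11.1×10⁻⁶×70×500 + 26.4×10⁻⁶×70×750 + 22×10⁻⁶×70×825 = 3.045 mm.
The rigid supports impose zero overall length change; the single axial force P common to all segments must satisfy P Σ Lᵢ/(AᵢEᵢ) = δ_free.
The series flexibility is Σ Lᵢ/(AᵢEᵢ) = 500/(1600×209×10³) + 750/(575×46×10³) + 825/(700×71×10³) = 4.645×10⁻⁵ mm/N.
So P = 3.045 / 4.645×10⁻⁵ = 65.55 kN, compressive.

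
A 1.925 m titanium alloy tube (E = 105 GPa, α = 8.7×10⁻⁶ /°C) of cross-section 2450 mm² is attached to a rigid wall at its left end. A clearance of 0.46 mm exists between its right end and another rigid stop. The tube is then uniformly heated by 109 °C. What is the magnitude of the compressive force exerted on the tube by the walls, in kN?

Free thermal elongation = αΔT L = 8.7×10⁻⁶ × 109 × 1925 = 1.825 mm.
This exceeds the 0.46 mm gap, so the wall pushes back. The portion of expansion that must be recovered elastically is δ_free − gap = 1.825 − 0.46 = 1.365 mm.
Compatibility: PL/(AE) = 1.365 mm, so σ = P/A = E × (1.365/1925) = 74.48 MPa.
P = σA = 74.48 × 2450 = 182.5 kN.

P ≈ 182 kN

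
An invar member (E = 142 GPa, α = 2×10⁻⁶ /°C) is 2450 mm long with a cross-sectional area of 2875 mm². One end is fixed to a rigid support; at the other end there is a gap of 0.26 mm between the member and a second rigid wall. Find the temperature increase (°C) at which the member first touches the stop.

ΔT ≈ 53.1 °C

Contact occurs when the free expansion equals the gap: αΔT L = 0.26 mm.
ΔT = 0.26 / (2×10⁻⁶ × 2450) = 53.06 °C.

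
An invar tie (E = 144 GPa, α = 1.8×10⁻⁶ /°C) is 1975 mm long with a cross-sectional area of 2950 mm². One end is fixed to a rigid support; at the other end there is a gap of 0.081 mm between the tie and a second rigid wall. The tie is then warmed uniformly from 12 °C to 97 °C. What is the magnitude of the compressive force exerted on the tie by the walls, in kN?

P ≈ 47.6 kN

Unrestrained expansion: δ_free = αΔT L = 1.8×10⁻⁶ × 85 × 1975 = 0.3022 mm.
After closing the 0.081 mm clearance, 0.3022 − 0.081 = 0.2212 mm of expansion remains to be suppressed by the wall.
Compatibility: PL/(AE) = 0.2212 mm, so σ = P/A = E × (0.2212/1975) = 16.13 MPa.
P = σA = 16.13 × 2950 = 47.57 kN.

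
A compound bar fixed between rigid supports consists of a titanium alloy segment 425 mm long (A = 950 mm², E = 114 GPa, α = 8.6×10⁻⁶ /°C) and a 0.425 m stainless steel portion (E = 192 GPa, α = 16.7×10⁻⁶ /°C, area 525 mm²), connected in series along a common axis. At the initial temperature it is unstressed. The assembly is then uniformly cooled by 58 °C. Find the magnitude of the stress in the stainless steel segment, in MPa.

σ ≈ 146 MPa (tensile)

If the supports were absent, the total length change would be Σ αᵢΔT Lᵢ = 8.6×10⁻⁶×58×425 + 16.7×10⁻⁶×58×425 = 0.6236 mm.
Since the ends are fixed, an axial force P builds up, equal in every segment, with P · Σ Lᵢ/(AᵢEᵢ) = δ_free.
The series flexibility is Σ Lᵢ/(AᵢEᵢ) = 425/(950×114×10³) + 425/(525×192×10³) = 8.141×10⁻⁶ mm/N.
Hence P = δ_free / Σ(L/AE) = 0.6236/8.141×10⁻⁶ = 76.61 kN (tensile).
σ_{stainless steel} = P / A = 76610 / 525 = 145.9 MPa.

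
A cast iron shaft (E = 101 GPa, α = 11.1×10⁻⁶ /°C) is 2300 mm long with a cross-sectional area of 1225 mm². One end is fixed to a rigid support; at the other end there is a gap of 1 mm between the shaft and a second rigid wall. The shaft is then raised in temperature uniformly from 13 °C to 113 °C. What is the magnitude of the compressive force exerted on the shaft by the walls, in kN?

P ≈ 83.5 kN

Unrestrained expansion: δ_free = αΔT L = 11.1×10⁻⁶ × 100 × 2300 = 2.553 mm.
The gap closes (δ_free > 1 mm) and the wall then resists a further 2.553 − 1 = 1.553 mm of expansion.
Compatibility: PL/(AE) = 1.553 mm, so σ = P/A = E × (1.553/2300) = 68.2 MPa.
Force on the wall = σA = 68.2 × 1225 mm² = 83.54 kN.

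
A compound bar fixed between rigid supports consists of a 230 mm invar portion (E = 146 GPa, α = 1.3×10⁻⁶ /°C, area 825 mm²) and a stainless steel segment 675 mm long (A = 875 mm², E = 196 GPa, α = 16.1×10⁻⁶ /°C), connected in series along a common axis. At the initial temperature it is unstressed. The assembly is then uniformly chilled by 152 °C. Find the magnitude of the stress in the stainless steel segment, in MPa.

σ ≈ 332 MPa (tensile)

With the walls removed the bar would change length by δ_free = Σ αᵢΔT Lᵢ = 1.3×10⁻⁶×152×230 + 16.1×10⁻⁶×152×675 = 1.697 mm.
Since the ends are fixed, an axial force P builds up, equal in every segment, with P · Σ Lᵢ/(AᵢEᵢ) = δ_free.
Σ Lᵢ/(AᵢEᵢ) = 230/(825×146×10³) + 675/(875×196×10³) = 5.845×10⁻⁶ mm/N.
Hence P = δ_free / Σ(L/AE) = 1.697/5.845×10⁻⁶ = 290.4 kN (tensile).
σ_{stainless steel} = P / A = 290400 / 875 = 331.8 MPa.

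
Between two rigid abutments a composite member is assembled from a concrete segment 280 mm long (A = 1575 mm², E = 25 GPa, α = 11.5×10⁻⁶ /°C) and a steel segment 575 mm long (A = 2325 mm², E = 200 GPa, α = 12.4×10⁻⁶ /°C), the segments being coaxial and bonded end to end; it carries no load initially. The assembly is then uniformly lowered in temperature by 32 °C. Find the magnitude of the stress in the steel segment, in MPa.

σ ≈ 17.1 MPa (tensile)

If the supports were absent, the total length change would be Σ αᵢΔT Lᵢ = 11.5×10⁻⁶×32×280 + 12.4×10⁻⁶×32×575 = 0.3312 mm.
The rigid supports impose zero overall length change; the single axial force P common to all segments must satisfy P Σ Lᵢ/(AᵢEᵢ) = δ_free.
The series flexibility is Σ Lᵢ/(AᵢEᵢ) = 280/(1575×25×10³) + 575/(2325×200×10³) = 8.348×10⁻⁶ mm/N.
So P = 0.3312 / 8.348×10⁻⁶ = 39.68 kN, tensile.
σ_{steel} = P / A = 39680 / 2325 = 17.06 MPa.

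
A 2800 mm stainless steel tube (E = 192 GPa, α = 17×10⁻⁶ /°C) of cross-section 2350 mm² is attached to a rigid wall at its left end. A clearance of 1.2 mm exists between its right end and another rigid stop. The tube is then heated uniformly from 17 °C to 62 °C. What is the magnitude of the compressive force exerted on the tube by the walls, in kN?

If the wall were absent the tube would grow by αΔT L = 17×10⁻⁶ × 45 × 2800 = 2.142 mm.
This exceeds the 1.2 mm gap, so the wall pushes back. The portion of expansion that must be recovered elastically is δ_free − gap = 2.142 − 1.2 = 0.942 mm.
So σ = E(δ_free − g)/L = 192×10³ × 0.942/2800 = 64.59 MPa.
P = σA = 64.59 × 2350 = 151.8 kN.

P ≈ 152 kN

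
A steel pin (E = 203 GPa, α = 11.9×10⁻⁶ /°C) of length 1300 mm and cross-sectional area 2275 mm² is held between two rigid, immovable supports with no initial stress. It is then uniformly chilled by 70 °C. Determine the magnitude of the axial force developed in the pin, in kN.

P ≈ 385 kN (tensile)

The ends cannot move, so σ = EαΔT = 203×10³ × 11.9×10⁻⁶ × 70 = 169.1 MPa.
Axial force P = σA = 169.1 × 2275 = 384700 N = 384.7 kN, tensile.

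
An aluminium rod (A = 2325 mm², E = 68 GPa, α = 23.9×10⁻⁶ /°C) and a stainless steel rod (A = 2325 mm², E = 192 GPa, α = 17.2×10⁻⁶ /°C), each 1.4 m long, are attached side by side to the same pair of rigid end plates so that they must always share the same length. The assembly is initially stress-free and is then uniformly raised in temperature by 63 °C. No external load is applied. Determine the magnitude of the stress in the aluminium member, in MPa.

σ ≈ 21.2 MPa (compressive)

The aluminium has the larger α, so on heating it would change length more than the stainless steel if both were free. The rigid plates force a common final length, so the aluminium is put into compression and the stainless steel into tension, with equal and opposite forces P (no external load).
Compatibility of the two members (thermal + elastic change equal): (α₁ − α₂)ΔT = P·[1/(A₁E₁) + 1/(A₂E₂)].
|α₁ − α₂|·ΔT = 6.7×10⁻⁶ × 63 = 0.0004221.
1/(A₁E₁) + 1/(A₂E₂) = 1/(2325×68×10³) + 1/(2325×192×10³) = 8.565×10⁻⁹ N⁻¹.
P = 0.0004221 / 8.565×10⁻⁹ = 49280 N = 49.28 kN.
σ_{aluminium} = P/A₁ = 49280/2325 = 21.2 MPa, compressive.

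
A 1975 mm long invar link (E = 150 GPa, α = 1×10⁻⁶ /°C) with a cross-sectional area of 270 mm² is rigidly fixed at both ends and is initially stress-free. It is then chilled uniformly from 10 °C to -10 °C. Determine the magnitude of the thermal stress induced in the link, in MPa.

σ ≈ 3 MPa (tensile)

The supports are rigid, so the total axial strain is zero. The restrained thermal strain is ε = αΔT = 1×10⁻⁶ × 20 = 20×10⁻⁶.
The stress required to suppress this strain is σ = Eε = 150×10³ × 20×10⁻⁶ = 3 MPa, tensile since the link is trying to contract.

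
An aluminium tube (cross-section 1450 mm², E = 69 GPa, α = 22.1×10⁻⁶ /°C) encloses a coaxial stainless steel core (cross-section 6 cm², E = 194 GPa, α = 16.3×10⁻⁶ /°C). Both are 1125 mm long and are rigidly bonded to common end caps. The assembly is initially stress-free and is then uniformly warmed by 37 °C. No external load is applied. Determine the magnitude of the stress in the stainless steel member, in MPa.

The aluminium has the larger α, so on heating it would change length more than the stainless steel if both were free. The rigid plates force a common final length, so the aluminium is put into compression and the stainless steel into tension, with equal and opposite forces P (no external load).
Compatibility of the two members (thermal + elastic change equal): (α₁ − α₂)ΔT = P·[1/(A₁E₁) + 1/(A₂E₂)].
|α₁ − α₂|·ΔT = 5.8×10⁻⁶ × 37 = 0.0002146.
1/(A₁E₁) + 1/(A₂E₂) = 1/(1450×69×10³) + 1/(600×194×10³) = 1.859×10⁻⁸ N⁻¹.
P = 0.0002146 / 1.859×10⁻⁸ = 11550 N = 11.55 kN.
σ_{stainless steel} = P/A₂ = 11550/600 = 19.24 MPa, tensile.

σ ≈ 19.2 MPa (tensile)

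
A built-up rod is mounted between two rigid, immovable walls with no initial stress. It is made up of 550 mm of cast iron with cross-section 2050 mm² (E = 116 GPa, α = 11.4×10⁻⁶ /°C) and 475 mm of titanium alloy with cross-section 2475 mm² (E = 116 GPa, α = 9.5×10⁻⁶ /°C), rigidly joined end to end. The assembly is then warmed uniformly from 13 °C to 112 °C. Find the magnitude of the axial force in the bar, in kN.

P ≈ 269 kN (compressive)

With the walls removed the bar would change length by δ_free = Σ αᵢΔT Lᵢ = 11.4×10⁻⁶×99×550 + 9.5×10⁻⁶×99×475 = 1.067 mm.
Since the ends are fixed, an axial force P builds up, equal in every segment, with P · Σ Lᵢ/(AᵢEᵢ) = δ_free.
The series flexibility is Σ Lᵢ/(AᵢEᵢ) = 550/(2050×116×10³) + 475/(2475×116×10³) = 3.967×10⁻⁶ mm/N.
Hence P = δ_free / Σ(L/AE) = 1.067/3.967×10⁻⁶ = 269.1 kN (compressive).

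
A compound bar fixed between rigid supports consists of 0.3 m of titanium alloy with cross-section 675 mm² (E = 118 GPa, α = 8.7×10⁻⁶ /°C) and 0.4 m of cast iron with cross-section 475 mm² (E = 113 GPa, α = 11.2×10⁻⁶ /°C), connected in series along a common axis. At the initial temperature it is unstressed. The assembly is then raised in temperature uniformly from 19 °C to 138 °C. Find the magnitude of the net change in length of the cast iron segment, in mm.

If the supports were absent, the total length change would be Σ αᵢΔT Lᵢ = 8.7×10⁻⁶×119×300 + 11.2×10⁻⁶×119×400 = 0.8437 mm.
The rigid supports impose zero overall length change; the single axial force P common to all segments must satisfy P Σ Lᵢ/(AᵢEᵢ) = δ_free.
Σ Lᵢ/(AᵢEᵢ) = 300/(675×118×10³) + 400/(475×113×10³) = 1.122×10⁻⁵ mm/N.
Hence P = δ_free / Σ(L/AE) = 0.8437/1.122×10⁻⁵ = 75.21 kN (compressive).
For the cast iron segment, free thermal change = 11.2×10⁻⁶×119×400 = 0.5331 mm and elastic change from P = 75210×400/(475×113×10³) = 0.5605 mm; these oppose, so the net change is 0.0273 mm (segment shortens).

|ΔL| ≈ 0.0273 mm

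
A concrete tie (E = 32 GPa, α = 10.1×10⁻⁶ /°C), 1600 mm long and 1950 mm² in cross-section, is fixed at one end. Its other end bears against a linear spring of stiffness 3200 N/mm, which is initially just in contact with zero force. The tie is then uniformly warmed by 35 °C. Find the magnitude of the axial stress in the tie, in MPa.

σ ≈ 0.858 MPa (compressive)

The unrestrained thermal change is αΔT L = 10.1×10⁻⁶ × 35 × 1600 = 0.5656 mm.
With a force P in the spring, the elastic change of the tie is PL/(AE) and that of the spring is P/k; compatibility requires their sum to equal δ_free.
P [ L/(AE) + 1/k ] = δ_free → P [ 1600/(1950×32×10³) + 1/(3200) ] = 0.5656.
P = 0.5656 / 0.0003381 = 1673 N.
σ = P/A = 1673/1950 = 0.8578 MPa.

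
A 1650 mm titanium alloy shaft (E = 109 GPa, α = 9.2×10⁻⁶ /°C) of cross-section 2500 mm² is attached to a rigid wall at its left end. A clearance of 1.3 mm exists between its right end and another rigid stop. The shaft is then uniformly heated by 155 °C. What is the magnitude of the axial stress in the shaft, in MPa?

σ ≈ 69.6 MPa (compressive)

Free thermal elongation = αΔT L = 9.2×10⁻⁶ × 155 × 1650 = 2.353 mm.
After closing the 1.3 mm clearance, 2.353 − 1.3 = 1.053 mm of expansion remains to be suppressed by the wall.
So σ = E(δ_free − g)/L = 109×10³ × 1.053/1650 = 69.56 MPa.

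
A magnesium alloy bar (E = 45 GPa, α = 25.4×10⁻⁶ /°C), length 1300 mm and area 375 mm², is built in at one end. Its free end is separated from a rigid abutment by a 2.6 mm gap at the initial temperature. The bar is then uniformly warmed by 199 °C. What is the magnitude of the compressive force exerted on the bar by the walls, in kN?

If the wall were absent the bar would grow by αΔT L = 25.4×10⁻⁶ × 199 × 1300 = 6.571 mm.
After closing the 2.6 mm clearance, 6.571 − 2.6 = 3.971 mm of expansion remains to be suppressed by the wall.
That suppressed elongation corresponds to σ = E·Δ/L = 45×10³ × 3.971/1300 = 137.5 MPa.
Force on the wall = σA = 137.5 × 375 mm² = 51.55 kN.

P ≈ 51.5 kN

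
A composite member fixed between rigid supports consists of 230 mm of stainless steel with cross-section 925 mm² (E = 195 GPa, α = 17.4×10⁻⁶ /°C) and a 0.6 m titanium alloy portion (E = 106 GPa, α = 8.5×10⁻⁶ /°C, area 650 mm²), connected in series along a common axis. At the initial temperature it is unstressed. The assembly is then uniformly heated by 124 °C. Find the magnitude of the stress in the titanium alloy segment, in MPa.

If the supports were absent, the total length change would be Σ αᵢΔT Lᵢ = 17.4×10⁻⁶×124×230 + 8.5×10⁻⁶×124×600 = 1.129 mm.
The rigid supports impose zero overall length change; the single axial force P common to all segments must satisfy P Σ Lᵢ/(AᵢEᵢ) = δ_free.
Σ Lᵢ/(AᵢEᵢ) = 230/(925×195×10³) + 600/(650×106×10³) = 9.983×10⁻⁶ mm/N.
So P = 1.129 / 9.983×10⁻⁶ = 113.1 kN, compressive.
σ_{titanium alloy} = P / A = 113100 / 650 = 173.9 MPa.

σ ≈ 174 MPa (compressive)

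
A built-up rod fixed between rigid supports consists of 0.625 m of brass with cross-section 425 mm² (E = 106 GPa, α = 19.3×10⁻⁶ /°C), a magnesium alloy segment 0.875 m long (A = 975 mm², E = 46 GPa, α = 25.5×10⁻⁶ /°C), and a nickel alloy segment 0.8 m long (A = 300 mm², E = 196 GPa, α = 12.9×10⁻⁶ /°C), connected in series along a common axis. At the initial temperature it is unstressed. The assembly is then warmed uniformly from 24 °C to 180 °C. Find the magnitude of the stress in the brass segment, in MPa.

Free thermal expansion of the whole bar: Σ αᵢΔT Lᵢ = 19.3×10⁻⁶×156×625 + 25.5×10⁻⁶×156×875 + 12.9×10⁻⁶×156×800 = 6.972 mm.
Since the ends are fixed, an axial force P builds up, equal in every segment, with P · Σ Lᵢ/(AᵢEᵢ) = δ_free.
The series flexibility is Σ Lᵢ/(AᵢEᵢ) = 625/(425×106×10³) + 875/(975×46×10³) + 800/(300×196×10³) = 4.699×10⁻⁵ mm/N.
P = 6.972 / 4.699×10⁻⁵ = 148400 N = 148.4 kN, compressive.
σ_{brass} = P / A = 148400 / 425 = 349.1 MPa.

σ ≈ 349 MPa (compressive)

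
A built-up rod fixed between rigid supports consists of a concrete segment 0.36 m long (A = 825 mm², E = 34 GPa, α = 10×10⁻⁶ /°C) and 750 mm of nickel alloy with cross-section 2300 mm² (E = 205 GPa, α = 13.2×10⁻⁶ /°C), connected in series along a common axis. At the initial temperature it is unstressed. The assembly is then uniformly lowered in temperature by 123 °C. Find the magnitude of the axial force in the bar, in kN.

P ≈ 115 kN (tensile)

Free thermal contraction of the whole bar: Σ αᵢΔT Lᵢ = 10×10⁻⁶×123×360 + 13.2×10⁻⁶×123×750 = 1.66 mm.
The rigid supports impose zero overall length change; the single axial force P common to all segments must satisfy P Σ Lᵢ/(AᵢEᵢ) = δ_free.
Σ Lᵢ/(AᵢEᵢ) = 360/(825×34×10³) + 750/(2300×205×10³) = 1.442×10⁻⁵ mm/N.
So P = 1.66 / 1.442×10⁻⁵ = 115.1 kN, tensile.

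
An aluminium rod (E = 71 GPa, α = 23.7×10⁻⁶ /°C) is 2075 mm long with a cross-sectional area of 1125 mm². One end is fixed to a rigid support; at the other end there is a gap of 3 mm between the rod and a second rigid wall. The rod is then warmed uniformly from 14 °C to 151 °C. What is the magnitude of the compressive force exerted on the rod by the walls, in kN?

If the wall were absent the rod would grow by αΔT L = 23.7×10⁻⁶ × 137 × 2075 = 6.737 mm.
This exceeds the 3 mm gap, so the wall pushes back. The portion of expansion that must be recovered elastically is δ_free − gap = 6.737 − 3 = 3.737 mm.
Compatibility: PL/(AE) = 3.737 mm, so σ = P/A = E × (3.737/2075) = 127.9 MPa.
P = σA = 127.9 × 1125 = 143.9 kN.

P ≈ 144 kN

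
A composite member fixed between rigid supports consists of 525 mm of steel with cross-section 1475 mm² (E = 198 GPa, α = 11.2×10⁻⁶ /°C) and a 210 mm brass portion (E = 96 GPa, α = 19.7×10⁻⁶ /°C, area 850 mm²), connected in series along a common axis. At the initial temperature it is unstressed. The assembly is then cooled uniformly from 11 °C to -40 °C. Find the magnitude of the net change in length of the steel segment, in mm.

|ΔL| ≈ 0.0898 mm

With the walls removed the bar would change length by δ_free = Σ αᵢΔT Lᵢ = 11.2×10⁻⁶×51×525 + 19.7×10⁻⁶×51×210 = 0.5109 mm.
The rigid supports impose zero overall length change; the single axial force P common to all segments must satisfy P Σ Lᵢ/(AᵢEᵢ) = δ_free.
Σ Lᵢ/(AᵢEᵢ) = 525/(1475×198×10³) + 210/(850×96×10³) = 4.371×10⁻⁶ mm/N.
So P = 0.5109 / 4.371×10⁻⁶ = 116.9 kN, tensile.
For the steel segment, free thermal change = 11.2×10⁻⁶×51×525 = 0.2999 mm and elastic change from P = 116900×525/(1475×198×10³) = 0.2101 mm; these oppose, so the net change is 0.0898 mm (segment shortens).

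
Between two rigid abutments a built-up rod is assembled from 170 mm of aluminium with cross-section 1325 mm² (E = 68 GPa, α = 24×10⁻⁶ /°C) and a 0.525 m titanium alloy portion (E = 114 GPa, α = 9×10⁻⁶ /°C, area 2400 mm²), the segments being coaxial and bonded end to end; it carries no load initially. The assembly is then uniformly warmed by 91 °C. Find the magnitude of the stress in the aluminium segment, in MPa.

σ ≈ 159 MPa (compressive)

With the walls removed the bar would change length by δ_free = Σ αᵢΔT Lᵢ = 24×10⁻⁶×91×170 + 9×10⁻⁶×91×525 = 0.8013 mm.
The walls prevent any net length change, so an axial force P (same in every segment) develops. Compatibility: P · Σ Lᵢ/(AᵢEᵢ) = δ_free.
The series flexibility is Σ Lᵢ/(AᵢEᵢ) = 170/(1325×68×10³) + 525/(2400×114×10³) = 3.806×10⁻⁶ mm/N.
So P = 0.8013 / 3.806×10⁻⁶ = 210.5 kN, compressive.
σ_{aluminium} = P / A = 210500 / 1325 = 158.9 MPa.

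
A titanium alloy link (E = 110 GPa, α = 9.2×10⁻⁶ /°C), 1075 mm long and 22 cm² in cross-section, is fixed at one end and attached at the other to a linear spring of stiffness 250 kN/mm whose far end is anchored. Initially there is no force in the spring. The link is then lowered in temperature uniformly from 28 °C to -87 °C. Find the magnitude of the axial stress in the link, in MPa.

If the spring were absent the link would shorten by αΔT L = 9.2×10⁻⁶ × 115 × 1075 = 1.137 mm.
Let P be the tensile force in the spring. The link extends elastically by PL/(AE) and the spring stretches by P/k; together these equal δ_free.
So P = δ_free / [L/(AE) + 1/k] = 1.137 / [ 1075/(2200×110×10³) + 1/(250×10³) ].
P = 1.137 / 8.442×10⁻⁶ = 134700 N.
σ = P/A = 134700/2200 = 61.24 MPa.

σ ≈ 61.2 MPa (tensile)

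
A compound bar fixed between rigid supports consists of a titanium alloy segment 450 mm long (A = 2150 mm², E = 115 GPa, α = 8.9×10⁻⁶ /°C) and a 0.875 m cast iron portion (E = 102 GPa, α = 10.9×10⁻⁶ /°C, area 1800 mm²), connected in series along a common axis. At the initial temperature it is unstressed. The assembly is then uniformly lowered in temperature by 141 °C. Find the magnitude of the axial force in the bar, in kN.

P ≈ 290 kN (tensile)

Free thermal contraction of the whole bar: Σ αᵢΔT Lᵢ = 8.9×10⁻⁶×141×450 + 10.9×10⁻⁶×141×875 = 1.909 mm.
The rigid supports impose zero overall length change; the single axial force P common to all segments must satisfy P Σ Lᵢ/(AᵢEᵢ) = δ_free.
The series flexibility is Σ Lᵢ/(AᵢEᵢ) = 450/(2150×115×10³) + 875/(1800×102×10³) = 6.586×10⁻⁶ mm/N.
Hence P = δ_free / Σ(L/AE) = 1.909/6.586×10⁻⁶ = 289.9 kN (tensile).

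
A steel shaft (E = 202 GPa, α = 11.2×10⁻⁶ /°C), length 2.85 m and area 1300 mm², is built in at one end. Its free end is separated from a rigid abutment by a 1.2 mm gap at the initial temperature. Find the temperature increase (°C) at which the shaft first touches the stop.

Contact occurs when the free expansion equals the gap: αΔT L = 1.2 mm.
ΔT = 1.2 / (11.2×10⁻⁶ × 2850) = 37.59 °C.

ΔT ≈ 37.6 °C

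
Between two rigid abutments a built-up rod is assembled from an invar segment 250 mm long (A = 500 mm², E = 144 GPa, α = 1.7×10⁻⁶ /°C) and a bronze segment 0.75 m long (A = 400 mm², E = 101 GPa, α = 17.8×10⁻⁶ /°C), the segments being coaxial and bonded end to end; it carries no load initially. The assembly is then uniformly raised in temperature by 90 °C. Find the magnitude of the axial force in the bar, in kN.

P ≈ 56.3 kN (compressive)

Free thermal expansion of the whole bar: Σ αᵢΔT Lᵢ = 1.7×10⁻⁶×90×250 + 17.8×10⁻⁶×90×750 = 1.24 mm.
The walls prevent any net length change, so an axial force P (same in every segment) develops. Compatibility: P · Σ Lᵢ/(AᵢEᵢ) = δ_free.
Σ Lᵢ/(AᵢEᵢ) = 250/(500×144×10³) + 750/(400×101×10³) = 2.204×10⁻⁵ mm/N.
Hence P = δ_free / Σ(L/AE) = 1.24/2.204×10⁻⁵ = 56.26 kN (compressive).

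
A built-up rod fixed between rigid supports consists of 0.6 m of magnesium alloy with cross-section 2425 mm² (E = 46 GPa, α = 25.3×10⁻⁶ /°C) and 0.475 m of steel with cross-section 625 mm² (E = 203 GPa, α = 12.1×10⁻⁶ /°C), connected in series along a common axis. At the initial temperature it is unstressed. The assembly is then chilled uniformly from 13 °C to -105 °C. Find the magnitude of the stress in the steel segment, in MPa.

If the supports were absent, the total length change would be Σ αᵢΔT Lᵢ = 25.3×10⁻⁶×118×600 + 12.1×10⁻⁶×118×475 = 2.469 mm.
The rigid supports impose zero overall length change; the single axial force P common to all segments must satisfy P Σ Lᵢ/(AᵢEᵢ) = δ_free.
Σ Lᵢ/(AᵢEᵢ) = 600/(2425×46×10³) + 475/(625×203×10³) = 9.123×10⁻⁶ mm/N.
So P = 2.469 / 9.123×10⁻⁶ = 270.7 kN, tensile.
σ_{steel} = P / A = 270700 / 625 = 433.1 MPa.

σ ≈ 433 MPa (tensile)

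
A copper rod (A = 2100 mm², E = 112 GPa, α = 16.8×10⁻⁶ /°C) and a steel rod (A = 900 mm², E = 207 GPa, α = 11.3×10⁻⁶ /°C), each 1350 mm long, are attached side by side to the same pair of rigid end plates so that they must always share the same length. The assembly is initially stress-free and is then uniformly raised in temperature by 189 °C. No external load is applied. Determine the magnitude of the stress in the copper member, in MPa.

Equilibrium of a rigid end plate with no external load gives equal and opposite internal forces ±P in the two members. Since α_{copper} > α_{steel}, heating drives the copper into compression and the steel into tension.
Equating the net (thermal + elastic) strains gives |α₁ − α₂|·ΔT = P·[1/(A₁E₁) + 1/(A₂E₂)].
|α₁ − α₂|·ΔT = 5.5×10⁻⁶ × 189 = 0.00104.
1/(A₁E₁) + 1/(A₂E₂) = 1/(2100×112×10³) + 1/(900×207×10³) = 9.619×10⁻⁹ N⁻¹.
P = 0.00104 / 9.619×10⁻⁹ = 108100 N = 108.1 kN.
σ_{copper} = P/A₁ = 108100/2100 = 51.46 MPa, compressive.

σ ≈ 51.5 MPa (compressive)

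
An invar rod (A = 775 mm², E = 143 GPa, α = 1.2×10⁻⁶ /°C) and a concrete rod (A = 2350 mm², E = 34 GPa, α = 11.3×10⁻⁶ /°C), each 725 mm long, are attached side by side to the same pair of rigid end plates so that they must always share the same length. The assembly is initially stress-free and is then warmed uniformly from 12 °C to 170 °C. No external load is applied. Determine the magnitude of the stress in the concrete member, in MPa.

σ ≈ 31.5 MPa (compressive)

The concrete has the larger α, so on heating it would change length more than the invar if both were free. The rigid plates force a common final length, so the concrete is put into compression and the invar into tension, with equal and opposite forces P (no external load).
Setting the final lengths equal and cancelling L: (α₁ − α₂)ΔT = P/(A₁E₁) + P/(A₂E₂).
|α₁ − α₂|·ΔT = 10.1×10⁻⁶ × 158 = 0.001596.
1/(A₁E₁) + 1/(A₂E₂) = 1/(775×143×10³) + 1/(2350×34×10³) = 2.154×10⁻⁸ N⁻¹.
P = 0.001596 / 2.154×10⁻⁸ = 74090 N = 74.09 kN.
σ_{concrete} = P/A₂ = 74090/2350 = 31.53 MPa, compressive.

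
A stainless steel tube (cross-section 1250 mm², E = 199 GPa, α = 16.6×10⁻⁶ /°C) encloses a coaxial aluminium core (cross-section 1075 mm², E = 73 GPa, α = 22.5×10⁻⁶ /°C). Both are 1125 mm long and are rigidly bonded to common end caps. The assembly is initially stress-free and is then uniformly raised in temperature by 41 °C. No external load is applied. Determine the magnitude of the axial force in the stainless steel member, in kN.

P ≈ 14.4 kN (tensile in the stainless steel)

The aluminium has the larger α, so on heating it would change length more than the stainless steel if both were free. The rigid plates force a common final length, so the aluminium is put into compression and the stainless steel into tension, with equal and opposite forces P (no external load).
Compatibility of the two members (thermal + elastic change equal): (α₁ − α₂)ΔT = P·[1/(A₁E₁) + 1/(A₂E₂)].
|α₁ − α₂|·ΔT = 5.9×10⁻⁶ × 41 = 0.0002419.
1/(A₁E₁) + 1/(A₂E₂) = 1/(1250×199×10³) + 1/(1075×73×10³) = 1.676×10⁻⁸ N⁻¹.
P = 0.0002419 / 1.676×10⁻⁸ = 14430 N = 14.43 kN.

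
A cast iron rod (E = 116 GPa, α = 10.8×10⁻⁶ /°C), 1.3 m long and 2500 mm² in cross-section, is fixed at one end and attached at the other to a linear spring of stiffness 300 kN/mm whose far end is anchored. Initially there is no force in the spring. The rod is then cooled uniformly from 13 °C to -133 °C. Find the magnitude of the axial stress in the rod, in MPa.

Free thermal contraction: δ_free = αΔT L = 10.8×10⁻⁶ × 146 × 1300 = 2.05 mm.
Let P be the tensile force in the spring. The rod extends elastically by PL/(AE) and the spring stretches by P/k; together these equal δ_free.
P [ L/(AE) + 1/k ] = δ_free → P [ 1300/(2500×116×10³) + 1/(300×10³) ] = 2.05.
P = 2.05 / 7.816×10⁻⁶ = 262300 N.
σ = P/A = 262300/2500 = 104.9 MPa.

σ ≈ 105 MPa (tensile)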